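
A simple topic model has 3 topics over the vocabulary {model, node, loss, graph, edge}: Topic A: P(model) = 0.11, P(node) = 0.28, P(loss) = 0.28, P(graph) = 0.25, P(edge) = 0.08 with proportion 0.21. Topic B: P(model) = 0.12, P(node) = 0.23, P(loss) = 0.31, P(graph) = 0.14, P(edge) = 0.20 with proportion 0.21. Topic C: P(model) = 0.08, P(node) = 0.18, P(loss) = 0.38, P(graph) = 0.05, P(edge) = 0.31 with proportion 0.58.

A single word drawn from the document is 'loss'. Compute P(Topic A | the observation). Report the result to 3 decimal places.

Apply Bayes' rule: the posterior for each component is proportional to its prior times its likelihood at x.
Categorical probabilities:
  p_A = P(loss | comp) = 0.28
  p_B = P(loss | comp) = 0.31
  p_C = P(loss | comp) = 0.38
Prior × likelihood for each component:
  π_A·p_A = 0.21 × 0.28 = 0.0588
  π_B·p_B = 0.21 × 0.31 = 0.0651
  π_C·p_C = 0.58 × 0.38 = 0.2204
Sum: 0.0588 + 0.0651 + 0.2204 = 0.3443
So the posterior for Topic A is 0.0588 / 0.3443 ≈ 0.171.

0.171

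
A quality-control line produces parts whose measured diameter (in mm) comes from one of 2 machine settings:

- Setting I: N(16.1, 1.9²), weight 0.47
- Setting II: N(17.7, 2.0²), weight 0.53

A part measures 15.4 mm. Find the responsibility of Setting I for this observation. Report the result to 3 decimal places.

0.628

The responsibility of component k is π_k f_k(x) divided by Σ_j π_j f_j(x).
Normal densities:
  f_I = 0.196192
  f_II = 0.102968
Prior × likelihood for each component:
  π_I·f_I = 0.47 × 0.196192 = 0.0922104
  π_II·f_II = 0.53 × 0.102968 = 0.0545731
Marginal: 0.0922104 + 0.0545731 = 0.146784
So the posterior for Setting I is 0.0922104 / 0.146784 ≈ 0.628.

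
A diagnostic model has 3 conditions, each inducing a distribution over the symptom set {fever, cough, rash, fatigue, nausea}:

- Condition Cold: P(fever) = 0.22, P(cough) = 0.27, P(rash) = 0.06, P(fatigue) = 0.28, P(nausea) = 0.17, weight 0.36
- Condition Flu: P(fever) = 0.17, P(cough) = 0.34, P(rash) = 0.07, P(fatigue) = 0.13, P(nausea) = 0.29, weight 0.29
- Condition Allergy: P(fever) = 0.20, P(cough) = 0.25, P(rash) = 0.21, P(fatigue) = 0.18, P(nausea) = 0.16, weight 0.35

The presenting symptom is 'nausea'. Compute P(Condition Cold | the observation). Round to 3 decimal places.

0.304

By Bayes' theorem, P(k | x) = w_k f_k(x) / Σ_j w_j f_j(x).
Categorical probabilities:
  f_Cold = 0.17
  f_Flu = 0.29
  f_Allergy = 0.16
Weight by the priors:
  w_Cold·f_Cold = 0.36 × 0.17 = 0.0612
  w_Flu·f_Flu = 0.29 × 0.29 = 0.0841
  w_Allergy·f_Allergy = 0.35 × 0.16 = 0.056
Evidence: 0.0612 + 0.0841 + 0.056 = 0.2013
So the posterior for Condition Cold is 0.0612 / 0.2013 ≈ 0.304.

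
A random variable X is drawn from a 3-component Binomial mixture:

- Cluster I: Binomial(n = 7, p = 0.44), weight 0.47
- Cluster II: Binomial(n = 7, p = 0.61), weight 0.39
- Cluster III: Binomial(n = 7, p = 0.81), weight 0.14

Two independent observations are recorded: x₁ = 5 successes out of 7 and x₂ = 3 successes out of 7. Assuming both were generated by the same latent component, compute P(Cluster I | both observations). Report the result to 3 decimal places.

0.425

By Bayes' theorem, P(k | x) = π_k f_k(x) / Σ_j π_j f_j(x).
Since both observations come from the same component, the likelihood for component k is f_k(x₁)·f_k(x₂).
  f_I = [C(7,5)·0.44^5·0.56^2 = 21·0.0164916·0.3136 = 0.108607] × [0.29321] = 0.0318447
  f_II = [C(7,5)·0.61^5·0.39^2 = 21·0.0844596·0.1521 = 0.269773] × [0.183788] = 0.0495808
  f_III = [C(7,5)·0.81^5·0.19^2 = 21·0.348678·0.0361 = 0.264333] × [0.0242403] = 0.00640751
Weight by the priors:
  π_I·f_I = 0.47 × 0.0318447 = 0.014967
  π_II·f_II = 0.39 × 0.0495808 = 0.0193365
  π_III·f_III = 0.14 × 0.00640751 = 0.000897051
Evidence: 0.014967 + 0.0193365 + 0.000897051 = 0.0352006
So the posterior for Cluster I is 0.014967 / 0.0352006 ≈ 0.425.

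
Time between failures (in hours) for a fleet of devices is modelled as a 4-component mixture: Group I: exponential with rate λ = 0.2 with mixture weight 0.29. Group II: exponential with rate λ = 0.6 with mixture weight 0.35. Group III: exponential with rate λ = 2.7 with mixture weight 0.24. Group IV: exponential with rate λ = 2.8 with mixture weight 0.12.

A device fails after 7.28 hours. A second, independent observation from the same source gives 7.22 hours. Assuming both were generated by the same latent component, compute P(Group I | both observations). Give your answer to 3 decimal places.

Apply Bayes' rule: the posterior for each component is proportional to its prior times its likelihood at x.
Since both observations come from the same component, the likelihood for component k is f_k(x₁)·f_k(x₂).
  p_I = [0.2·e^(−0.2·7.28) = 0.2·e^(−1.4560) = 0.0466334] × [0.0471964] = 0.00220093
  p_II = [0.6·e^(−0.6·7.28) = 0.6·e^(−4.3680) = 0.00760594] × [0.00788474] = 5.99709e-05
  p_III = [2.7·e^(−2.7·7.28) = 2.7·e^(−19.6560) = 7.85003e-09] × [9.23054e-09] = 7.246e-17
  p_IV = [2.8·e^(−2.8·7.28) = 2.8·e^(−20.3840) = 3.93097e-09] × [4.65008e-09] = 1.82793e-17
Prior × likelihood for each component:
  P(Z=I)·p_I = 0.29 × 0.00220093 = 0.000638269
  P(Z=II)·p_II = 0.35 × 5.99709e-05 = 2.09898e-05
  P(Z=III)·p_III = 0.24 × 7.246e-17 = 1.73904e-17
  P(Z=IV)·p_IV = 0.12 × 1.82793e-17 = 2.19352e-18
Evidence: 0.000638269 + 2.09898e-05 + 1.73904e-17 + 2.19352e-18 = 0.000659259
Responsibility of Group I: 0.000638269 / 0.000659259 ≈ 0.968

0.968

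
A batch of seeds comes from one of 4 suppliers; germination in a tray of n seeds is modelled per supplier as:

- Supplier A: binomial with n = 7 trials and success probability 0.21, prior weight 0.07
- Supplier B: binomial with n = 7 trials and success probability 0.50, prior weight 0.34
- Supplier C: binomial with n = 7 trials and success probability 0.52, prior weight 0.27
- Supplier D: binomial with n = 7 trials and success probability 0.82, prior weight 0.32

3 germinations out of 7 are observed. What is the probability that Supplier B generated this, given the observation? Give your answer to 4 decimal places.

0.5199

The responsibility of component k is π_k f_k(x) divided by Σ_j π_j f_j(x).
Evaluate each component's likelihood at the observed value:
  f_A = C(7,3)·0.21^3·0.79^4 = 35·0.009261·0.389501 = 0.126251
  f_B = C(7,3)·0.50^3·0.50^4 = 35·0.125·0.0625 = 0.273438
  f_C = C(7,3)·0.52^3·0.48^4 = 35·0.140608·0.0530842 = 0.261242
  f_D = C(7,3)·0.82^3·0.18^4 = 35·0.551368·0.00104976 = 0.0202581
Weight by the priors:
  π_A·f_A = 0.07 × 0.126251 = 0.00883756
  π_B·f_B = 0.34 × 0.273438 = 0.0929688
  π_C·f_C = 0.27 × 0.261242 = 0.0705353
  π_D·f_D = 0.32 × 0.0202581 = 0.00648261
Evidence: 0.00883756 + 0.0929688 + 0.0705353 + 0.00648261 = 0.178824
P(Supplier B | data) ≈ 0.5199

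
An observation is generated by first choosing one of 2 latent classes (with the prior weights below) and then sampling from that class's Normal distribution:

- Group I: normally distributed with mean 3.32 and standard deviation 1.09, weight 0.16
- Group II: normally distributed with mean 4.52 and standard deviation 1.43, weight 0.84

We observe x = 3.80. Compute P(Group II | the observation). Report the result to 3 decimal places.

0.795

Posterior ∝ prior × likelihood, so P(k | x) ∝ π_k f_k(x); normalise over all components.
Normal densities:
  p_I = (1/(1.09·√(2π)))·exp(−(3.80−3.32)²/(2·1.09²)) = 0.366002·exp(-0.09696) = 0.33218
  p_II = (1/(1.43·√(2π)))·exp(−(3.80−4.52)²/(2·1.43²)) = 0.278981·exp(-0.12675) = 0.245768
Weight by the priors:
  π_I·p_I = 0.16 × 0.33218 = 0.0531488
  π_II·p_II = 0.84 × 0.245768 = 0.206445
Marginal: 0.0531488 + 0.206445 = 0.259594
P(Group II | x) = 0.206445 / 0.259594 ≈ 0.795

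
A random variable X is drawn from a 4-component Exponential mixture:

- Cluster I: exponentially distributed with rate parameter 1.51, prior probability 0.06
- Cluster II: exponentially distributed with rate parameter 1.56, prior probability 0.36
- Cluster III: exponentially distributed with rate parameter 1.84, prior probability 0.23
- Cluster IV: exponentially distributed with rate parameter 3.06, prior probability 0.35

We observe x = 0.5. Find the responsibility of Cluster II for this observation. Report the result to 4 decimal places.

Posterior ∝ prior × likelihood, so P(k | x) ∝ π_k f_k(x); normalise over all components.
Exponential densities:
  f_I = 1.51·e^(−1.51·0.5) = 1.51·e^(−0.7550) = 0.709716
  f_II = 1.56·e^(−1.56·0.5) = 1.56·e^(−0.7800) = 0.715113
  f_III = 1.84·e^(−1.84·0.5) = 1.84·e^(−0.9200) = 0.733275
  f_IV = 3.06·e^(−3.06·0.5) = 3.06·e^(−1.5300) = 0.662599
Weight by the priors:
  π_I·f_I = 0.06 × 0.709716 = 0.042583
  π_II·f_II = 0.36 × 0.715113 = 0.257441
  π_III·f_III = 0.23 × 0.733275 = 0.168653
  π_IV·f_IV = 0.35 × 0.662599 = 0.23191
Denominator: 0.042583 + 0.257441 + 0.168653 + 0.23191 = 0.700587
P(Cluster II | 0.5) ≈ 0.3675

0.3675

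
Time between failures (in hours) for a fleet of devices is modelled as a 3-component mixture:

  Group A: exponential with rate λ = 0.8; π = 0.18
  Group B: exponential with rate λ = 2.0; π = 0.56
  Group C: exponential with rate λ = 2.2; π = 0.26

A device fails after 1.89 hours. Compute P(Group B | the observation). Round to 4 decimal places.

The responsibility of component k is π_k f_k(x) divided by Σ_j π_j f_j(x).
Exponential densities:
  f_A = 0.176375
  f_B = 0.0456454
  f_C = 0.0344054
Weight by the priors:
  π_A·f_A = 0.18 × 0.176375 = 0.0317475
  π_B·f_B = 0.56 × 0.0456454 = 0.0255614
  π_C·f_C = 0.26 × 0.0344054 = 0.0089454
Evidence: 0.0317475 + 0.0255614 + 0.0089454 = 0.0662543
P(Group B | data) = 0.0255614 / 0.0662543 ≈ 0.3858

0.3858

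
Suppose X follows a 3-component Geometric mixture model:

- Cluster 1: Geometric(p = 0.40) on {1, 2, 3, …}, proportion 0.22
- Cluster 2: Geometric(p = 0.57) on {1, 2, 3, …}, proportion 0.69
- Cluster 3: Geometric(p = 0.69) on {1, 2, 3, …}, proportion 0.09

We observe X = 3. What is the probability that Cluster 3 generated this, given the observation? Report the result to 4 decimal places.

The responsibility of component k is π_k f_k(x) divided by Σ_j π_j f_j(x).
Component likelihoods at x = 3:
  f_1 = 0.40·(1−0.40)^2 = 0.40·0.36 = 0.144
  f_2 = 0.57·(1−0.57)^2 = 0.57·0.1849 = 0.105393
  f_3 = 0.69·(1−0.69)^2 = 0.69·0.0961 = 0.066309
Unnormalised posteriors:
  π_1·f_1 = 0.22 × 0.144 = 0.03168
  π_2·f_2 = 0.69 × 0.105393 = 0.0727212
  π_3·f_3 = 0.09 × 0.066309 = 0.00596781
Evidence: 0.03168 + 0.0727212 + 0.00596781 = 0.110369
P(Cluster 3 | the observation) ≈ 0.0541

0.0541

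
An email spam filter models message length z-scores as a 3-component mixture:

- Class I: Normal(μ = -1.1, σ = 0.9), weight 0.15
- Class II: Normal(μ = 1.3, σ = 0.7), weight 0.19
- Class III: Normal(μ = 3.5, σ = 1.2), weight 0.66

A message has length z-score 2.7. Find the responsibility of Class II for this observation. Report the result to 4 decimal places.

P(component k | x) = π_k·f_k(x) / marginal(x), where marginal(x) = Σ_j π_j·f_j(x).
Evaluate each component's likelihood at the observed value:
  L_I = (1/(0.9·√(2π)))·exp(−(2.7−-1.1)²/(2·0.9²)) = 0.443269·exp(-8.91358) = 5.96415e-05
  L_II = (1/(0.7·√(2π)))·exp(−(2.7−1.3)²/(2·0.7²)) = 0.569918·exp(-2.00000) = 0.07713
  L_III = (1/(1.2·√(2π)))·exp(−(2.7−3.5)²/(2·1.2²)) = 0.332452·exp(-0.22222) = 0.266207
Multiply by the mixture weights:
  π_I·L_I = 0.15 × 5.96415e-05 = 8.94623e-06
  π_II·L_II = 0.19 × 0.07713 = 0.0146547
  π_III·L_III = 0.66 × 0.266207 = 0.175696
Marginal: 8.94623e-06 + 0.0146547 + 0.175696 = 0.19036
P(Class II | x) ≈ 0.0770

0.0770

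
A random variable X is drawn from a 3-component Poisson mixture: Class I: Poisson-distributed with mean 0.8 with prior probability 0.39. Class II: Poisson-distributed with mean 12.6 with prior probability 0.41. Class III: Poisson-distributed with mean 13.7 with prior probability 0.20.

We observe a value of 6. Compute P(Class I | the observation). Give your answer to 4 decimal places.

By Bayes' theorem, P(k | x) = w_k f_k(x) / Σ_j w_j f_j(x).
Poisson probabilities:
  f_I = 0.000163596
  f_II = 0.0187405
  f_III = 0.0103076
Prior × likelihood for each component:
  w_I·f_I = 0.39 × 0.000163596 = 6.38023e-05
  w_II·f_II = 0.41 × 0.0187405 = 0.00768359
  w_III·f_III = 0.20 × 0.0103076 = 0.00206152
Evidence: 6.38023e-05 + 0.00768359 + 0.00206152 = 0.00980891
P(Class I | 6) ≈ 0.0065

0.0065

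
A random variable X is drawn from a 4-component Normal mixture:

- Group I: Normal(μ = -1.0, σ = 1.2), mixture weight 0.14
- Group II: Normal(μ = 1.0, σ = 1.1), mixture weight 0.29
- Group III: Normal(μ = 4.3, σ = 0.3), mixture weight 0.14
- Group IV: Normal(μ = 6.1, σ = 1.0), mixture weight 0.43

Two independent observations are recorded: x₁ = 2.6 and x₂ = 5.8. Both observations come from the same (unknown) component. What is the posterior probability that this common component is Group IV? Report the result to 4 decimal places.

0.9933

By Bayes' theorem, P(k | x) = π_k f_k(x) / Σ_j π_j f_j(x).
Since both observations come from the same component, the likelihood for component k is f_k(x₁)·f_k(x₂).
  L_I = [0.00369321] × [3.53907e-08] = 1.30705e-10
  L_II = [0.125921] × [2.65917e-05] = 3.34846e-06
  L_III = [1.41563e-07] × [4.95573e-06] = 7.01548e-13
  L_IV = [0.000872683] × [0.381388] = 0.000332831
Unnormalised posteriors:
  π_I·L_I = 0.14 × 1.30705e-10 = 1.82987e-11
  π_II·L_II = 0.29 × 3.34846e-06 = 9.71054e-07
  π_III·L_III = 0.14 × 7.01548e-13 = 9.82167e-14
  π_IV·L_IV = 0.43 × 0.000332831 = 0.000143117
Normaliser: 1.82987e-11 + 9.71054e-07 + 9.82167e-14 + 0.000143117 = 0.000144088
Responsibility of Group IV: 0.000143117 / 0.000144088 ≈ 0.9933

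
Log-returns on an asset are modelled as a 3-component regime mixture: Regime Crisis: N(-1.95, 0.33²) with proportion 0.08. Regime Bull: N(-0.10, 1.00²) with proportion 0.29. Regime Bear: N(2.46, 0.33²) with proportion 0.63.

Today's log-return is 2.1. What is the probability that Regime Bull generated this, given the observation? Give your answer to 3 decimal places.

P(component k | x) = P(Z=k)·f_k(x) / marginal(x), where marginal(x) = Σ_j P(Z=j)·f_j(x).
Component likelihoods at x = 2.1:
  L_Crisis = 2.37528e-33
  L_Bull = 0.0354746
  L_Bear = 0.666765
Multiply by the mixture weights:
  P(Z=Crisis)·L_Crisis = 0.08 × 2.37528e-33 = 1.90022e-34
  P(Z=Bull)·L_Bull = 0.29 × 0.0354746 = 0.0102876
  P(Z=Bear)·L_Bear = 0.63 × 0.666765 = 0.420062
Marginal: 1.90022e-34 + 0.0102876 + 0.420062 = 0.43035
Responsibility of Regime Bull: 0.0102876 / 0.43035 ≈ 0.024

0.024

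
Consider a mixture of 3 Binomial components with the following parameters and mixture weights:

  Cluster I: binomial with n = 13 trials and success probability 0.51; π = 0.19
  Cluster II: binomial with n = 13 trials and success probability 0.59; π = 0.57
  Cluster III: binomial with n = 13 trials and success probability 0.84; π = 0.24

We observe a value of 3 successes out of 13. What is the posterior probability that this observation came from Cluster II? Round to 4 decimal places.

0.4386

The responsibility of component k is P(Z=k) f_k(x) divided by Σ_j P(Z=j) f_j(x).
Binomial probabilities:
  p_I = 0.0302717
  p_II = 0.00788425
  p_III = 1.86382e-06
Prior × likelihood for each component:
  P(Z=I)·p_I = 0.19 × 0.0302717 = 0.00575163
  P(Z=II)·p_II = 0.57 × 0.00788425 = 0.00449403
  P(Z=III)·p_III = 0.24 × 1.86382e-06 = 4.47317e-07
Sum: 0.00575163 + 0.00449403 + 4.47317e-07 = 0.0102461
Responsibility of Cluster II: 0.00449403 / 0.0102461 ≈ 0.4386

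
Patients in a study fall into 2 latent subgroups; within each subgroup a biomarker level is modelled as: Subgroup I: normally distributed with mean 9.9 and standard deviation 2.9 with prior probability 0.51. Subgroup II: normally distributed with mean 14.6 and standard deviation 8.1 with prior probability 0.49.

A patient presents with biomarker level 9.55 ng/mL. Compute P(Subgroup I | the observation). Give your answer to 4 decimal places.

0.7780

By Bayes' theorem, P(k | x) = π_k f_k(x) / Σ_j π_j f_j(x).
Normal densities:
  f_I = (1/(2.9·√(2π)))·exp(−(9.55−9.9)²/(2·2.9²)) = 0.137566·exp(-0.00728) = 0.136568
  f_II = (1/(8.1·√(2π)))·exp(−(9.55−14.6)²/(2·8.1²)) = 0.049252·exp(-0.19435) = 0.0405527
Unnormalised posteriors:
  π_I·f_I = 0.51 × 0.136568 = 0.0696497
  π_II·f_II = 0.49 × 0.0405527 = 0.0198708
Normaliser: 0.0696497 + 0.0198708 = 0.0895206
So the posterior for Subgroup I is 0.0696497 / 0.0895206 ≈ 0.7780.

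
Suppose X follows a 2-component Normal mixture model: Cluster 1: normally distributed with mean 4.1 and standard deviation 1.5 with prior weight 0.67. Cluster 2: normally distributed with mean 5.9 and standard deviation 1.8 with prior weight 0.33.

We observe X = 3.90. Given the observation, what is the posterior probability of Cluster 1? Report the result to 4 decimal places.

Posterior ∝ prior × likelihood, so P(k | x) ∝ π_k f_k(x); normalise over all components.
Component likelihoods at x = 3.90:
  p_1 = 0.263608
  p_2 = 0.119551
Weight by the priors:
  π_1·p_1 = 0.67 × 0.263608 = 0.176617
  π_2·p_2 = 0.33 × 0.119551 = 0.039452
Normaliser: 0.176617 + 0.039452 = 0.216069
P(Cluster 1 | x) = 0.176617 / 0.216069 ≈ 0.8174

0.8174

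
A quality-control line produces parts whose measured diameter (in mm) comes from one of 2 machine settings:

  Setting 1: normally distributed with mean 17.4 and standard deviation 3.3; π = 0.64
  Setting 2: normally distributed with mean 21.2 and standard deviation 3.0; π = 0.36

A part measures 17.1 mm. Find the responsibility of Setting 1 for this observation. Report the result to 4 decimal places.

By Bayes' theorem, P(k | x) = π_k f_k(x) / Σ_j π_j f_j(x).
Evaluate each component's likelihood at the observed value:
  f_1 = 0.120393
  f_2 = 0.0522644
Multiply by the mixture weights:
  π_1·f_1 = 0.64 × 0.120393 = 0.0770516
  π_2·f_2 = 0.36 × 0.0522644 = 0.0188152
Evidence: 0.0770516 + 0.0188152 = 0.0958668
P(Setting 1 | the observation) = 0.0770516 / 0.0958668 ≈ 0.8037

0.8037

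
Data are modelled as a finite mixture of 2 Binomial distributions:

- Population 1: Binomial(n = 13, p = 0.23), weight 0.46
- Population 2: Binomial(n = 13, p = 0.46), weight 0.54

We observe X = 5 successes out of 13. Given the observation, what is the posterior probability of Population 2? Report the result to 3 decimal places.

Posterior ∝ prior × likelihood, so P(k | x) ∝ P(Z=k) f_k(x); normalise over all components.
Binomial probabilities:
  L_1 = C(13,5)·0.23^5·0.77^8 = 1287·0.000643634·0.123574 = 0.102363
  L_2 = C(13,5)·0.46^5·0.54^8 = 1287·0.0205963·0.0072302 = 0.191654
Weight by the priors:
  P(Z=1)·L_1 = 0.46 × 0.102363 = 0.047087
  P(Z=2)·L_2 = 0.54 × 0.191654 = 0.103493
Normaliser: 0.047087 + 0.103493 = 0.15058
So the posterior for Population 2 is 0.103493 / 0.15058 ≈ 0.687.

0.687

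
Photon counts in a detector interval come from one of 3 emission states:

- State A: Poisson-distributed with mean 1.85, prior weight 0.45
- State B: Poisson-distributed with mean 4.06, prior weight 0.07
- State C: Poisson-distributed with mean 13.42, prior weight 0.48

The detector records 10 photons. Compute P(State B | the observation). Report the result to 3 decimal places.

0.011

Posterior ∝ prior × likelihood, so P(k | x) ∝ w_k f_k(x); normalise over all components.
Poisson probabilities:
  p_A = 2.03474e-05
  p_B = 0.00578445
  p_C = 0.0775408
Unnormalised posteriors:
  w_A·p_A = 0.45 × 2.03474e-05 = 9.15634e-06
  w_B·p_B = 0.07 × 0.00578445 = 0.000404911
  w_C·p_C = 0.48 × 0.0775408 = 0.0372196
Sum: 9.15634e-06 + 0.000404911 + 0.0372196 = 0.0376336
P(State B | data) ≈ 0.011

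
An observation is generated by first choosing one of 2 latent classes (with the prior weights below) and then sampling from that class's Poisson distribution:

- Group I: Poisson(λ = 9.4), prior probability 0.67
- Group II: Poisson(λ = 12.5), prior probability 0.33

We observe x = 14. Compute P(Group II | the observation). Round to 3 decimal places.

Apply Bayes' rule: the posterior for each component is proportional to its prior times its likelihood at x.
Poisson probabilities:
  p_I = 0.0399037
  p_II = 0.0971965
Weight by the priors:
  π_I·p_I = 0.67 × 0.0399037 = 0.0267355
  π_II·p_II = 0.33 × 0.0971965 = 0.0320749
Marginal: 0.0267355 + 0.0320749 = 0.0588104
P(Group II | 14) ≈ 0.545

0.545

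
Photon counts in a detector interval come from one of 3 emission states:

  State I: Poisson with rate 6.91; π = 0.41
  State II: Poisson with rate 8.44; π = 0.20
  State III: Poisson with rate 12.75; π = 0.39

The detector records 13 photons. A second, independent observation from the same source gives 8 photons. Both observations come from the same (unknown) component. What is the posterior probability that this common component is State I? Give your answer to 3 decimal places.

Posterior ∝ prior × likelihood, so P(k | x) ∝ π_k f_k(x); normalise over all components.
Since both observations come from the same component, the likelihood for component k is f_k(x₁)·f_k(x₂).
  p_I = [0.0131208] × [0.128626] = 0.00168767
  p_II = [0.0382583] × [0.137966] = 0.00527837
  p_III = [0.109672] × [0.0502697] = 0.0055132
Weight by the priors:
  π_I·p_I = 0.41 × 0.00168767 = 0.000691946
  π_II·p_II = 0.20 × 0.00527837 = 0.00105567
  π_III·p_III = 0.39 × 0.0055132 = 0.00215015
Evidence: 0.000691946 + 0.00105567 + 0.00215015 = 0.00389777
P(State I | x₁, x₂) = 0.000691946 / 0.00389777 ≈ 0.178

0.178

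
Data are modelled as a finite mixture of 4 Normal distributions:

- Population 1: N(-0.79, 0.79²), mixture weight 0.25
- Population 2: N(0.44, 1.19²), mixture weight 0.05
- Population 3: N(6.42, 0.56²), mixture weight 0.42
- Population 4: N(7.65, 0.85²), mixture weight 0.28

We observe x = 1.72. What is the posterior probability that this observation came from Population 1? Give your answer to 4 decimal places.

P(component k | x) = P(Z=k)·f_k(x) / marginal(x), where marginal(x) = Σ_j P(Z=j)·f_j(x).
Evaluate each component's likelihood at the observed value:
  f_1 = 0.00324525
  f_2 = 0.187987
  f_3 = 3.60462e-16
  f_4 = 1.26674e-11
Unnormalised posteriors:
  P(Z=1)·f_1 = 0.25 × 0.00324525 = 0.000811311
  P(Z=2)·f_2 = 0.05 × 0.187987 = 0.00939935
  P(Z=3)·f_3 = 0.42 × 3.60462e-16 = 1.51394e-16
  P(Z=4)·f_4 = 0.28 × 1.26674e-11 = 3.54687e-12
Denominator: 0.000811311 + 0.00939935 + 1.51394e-16 + 3.54687e-12 = 0.0102107
P(Population 1 | the observation) ≈ 0.0795

0.0795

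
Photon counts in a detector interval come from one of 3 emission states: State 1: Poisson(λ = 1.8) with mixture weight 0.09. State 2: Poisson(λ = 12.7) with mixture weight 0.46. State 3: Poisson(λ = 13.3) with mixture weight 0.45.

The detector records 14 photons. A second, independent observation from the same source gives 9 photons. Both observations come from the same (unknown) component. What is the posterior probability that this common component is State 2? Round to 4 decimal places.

0.5400

By Bayes' theorem, P(k | x) = π_k f_k(x) / Σ_j π_j f_j(x).
Since both observations come from the same component, the likelihood for component k is f_k(x₁)·f_k(x₂).
  p_1 = [7.10684e-09] × [9.03565e-05] = 6.42149e-13
  p_2 = [0.0993811] × [0.0722654] = 0.00718182
  p_3 = [0.104087] × [0.0600876] = 0.00625436
Multiply by the mixture weights:
  π_1·p_1 = 0.09 × 6.42149e-13 = 5.77934e-14
  π_2·p_2 = 0.46 × 0.00718182 = 0.00330364
  π_3·p_3 = 0.45 × 0.00625436 = 0.00281446
Denominator: 5.77934e-14 + 0.00330364 + 0.00281446 = 0.0061181
Responsibility of State 2: 0.00330364 / 0.0061181 ≈ 0.5400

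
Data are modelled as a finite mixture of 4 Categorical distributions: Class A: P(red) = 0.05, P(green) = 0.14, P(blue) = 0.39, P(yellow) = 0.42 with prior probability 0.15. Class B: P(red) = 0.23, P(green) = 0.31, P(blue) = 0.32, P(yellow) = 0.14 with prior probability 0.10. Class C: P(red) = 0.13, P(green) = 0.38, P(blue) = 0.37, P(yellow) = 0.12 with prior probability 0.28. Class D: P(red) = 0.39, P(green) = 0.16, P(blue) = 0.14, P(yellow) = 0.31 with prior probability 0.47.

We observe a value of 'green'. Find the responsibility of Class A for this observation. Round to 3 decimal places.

Posterior ∝ prior × likelihood, so P(k | x) ∝ π_k f_k(x); normalise over all components.
Evaluate each component's likelihood at the observed value:
  L_A = P(green | comp) = 0.14
  L_B = P(green | comp) = 0.31
  L_C = P(green | comp) = 0.38
  L_D = P(green | comp) = 0.16
Multiply by the mixture weights:
  π_A·L_A = 0.15 × 0.14 = 0.021
  π_B·L_B = 0.10 × 0.31 = 0.031
  π_C·L_C = 0.28 × 0.38 = 0.1064
  π_D·L_D = 0.47 × 0.16 = 0.0752
Normaliser: 0.021 + 0.031 + 0.1064 + 0.0752 = 0.2336
P(Class A | the observation) ≈ 0.090

0.090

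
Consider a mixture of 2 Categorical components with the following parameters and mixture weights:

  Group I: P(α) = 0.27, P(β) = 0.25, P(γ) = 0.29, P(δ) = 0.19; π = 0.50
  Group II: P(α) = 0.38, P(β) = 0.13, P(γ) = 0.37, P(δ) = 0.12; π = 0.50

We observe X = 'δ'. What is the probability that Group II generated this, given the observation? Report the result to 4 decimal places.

0.3871

By Bayes' theorem, P(k | x) = π_k f_k(x) / Σ_j π_j f_j(x).
Categorical probabilities:
  f_I = P(δ | comp) = 0.19
  f_II = P(δ | comp) = 0.12
Weight by the priors:
  π_I·f_I = 0.50 × 0.19 = 0.095
  π_II·f_II = 0.50 × 0.12 = 0.06
Denominator: 0.095 + 0.06 = 0.155
P(Group II | data) ≈ 0.3871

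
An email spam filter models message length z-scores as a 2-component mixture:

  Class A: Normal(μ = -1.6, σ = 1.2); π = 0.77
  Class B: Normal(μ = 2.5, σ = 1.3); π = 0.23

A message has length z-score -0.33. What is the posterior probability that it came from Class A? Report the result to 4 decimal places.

0.9568

The responsibility of component k is P(Z=k) f_k(x) divided by Σ_j P(Z=j) f_j(x).
Component likelihoods at x = -0.33:
  f_A = (1/(1.2·√(2π)))·exp(−(-0.33−-1.6)²/(2·1.2²)) = 0.332452·exp(-0.56003) = 0.189893
  f_B = (1/(1.3·√(2π)))·exp(−(-0.33−2.5)²/(2·1.3²)) = 0.306879·exp(-2.36950) = 0.0287017
Unnormalised posteriors:
  P(Z=A)·f_A = 0.77 × 0.189893 = 0.146218
  P(Z=B)·f_B = 0.23 × 0.0287017 = 0.00660138
Denominator: 0.146218 + 0.00660138 = 0.152819
P(Class A | x) = 0.146218 / 0.152819 ≈ 0.9568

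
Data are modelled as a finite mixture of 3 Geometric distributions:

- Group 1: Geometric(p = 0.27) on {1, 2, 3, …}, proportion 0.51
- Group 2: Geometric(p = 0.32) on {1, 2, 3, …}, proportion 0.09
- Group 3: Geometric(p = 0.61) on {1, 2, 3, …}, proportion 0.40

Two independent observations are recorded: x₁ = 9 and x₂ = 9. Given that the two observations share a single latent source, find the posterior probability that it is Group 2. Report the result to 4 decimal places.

0.0738

P(component k | x) = w_k·f_k(x) / marginal(x), where marginal(x) = Σ_j w_j·f_j(x).
Since both observations come from the same component, the likelihood for component k is f_k(x₁)·f_k(x₂).
  f_1 = [0.0217744] × [0.0217744] = 0.000474125
  f_2 = [0.0146292] × [0.0146292] = 0.000214014
  f_3 = [0.000326473] × [0.000326473] = 1.06584e-07
Weight by the priors:
  w_1·f_1 = 0.51 × 0.000474125 = 0.000241804
  w_2·f_2 = 0.09 × 0.000214014 = 1.92613e-05
  w_3·f_3 = 0.40 × 1.06584e-07 = 4.26337e-08
Normaliser: 0.000241804 + 1.92613e-05 + 4.26337e-08 = 0.000261108
P(Group 2 | x₁,x₂) ≈ 0.0738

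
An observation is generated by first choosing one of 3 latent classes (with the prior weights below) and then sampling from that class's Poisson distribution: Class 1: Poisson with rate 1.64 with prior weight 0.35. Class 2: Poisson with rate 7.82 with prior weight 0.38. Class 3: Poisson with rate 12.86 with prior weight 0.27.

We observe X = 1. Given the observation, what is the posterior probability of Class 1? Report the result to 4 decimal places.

The responsibility of component k is π_k f_k(x) divided by Σ_j π_j f_j(x).
Component likelihoods at x = 1:
  L_1 = e^(−1.64)·1.64^1/1! = 0.318127
  L_2 = e^(−7.82)·7.82^1/1! = 0.00314068
  L_3 = e^(−12.86)·12.86^1/1! = 3.3436e-05
Weight by the priors:
  π_1·L_1 = 0.35 × 0.318127 = 0.111345
  π_2·L_2 = 0.38 × 0.00314068 = 0.00119346
  π_3·L_3 = 0.27 × 3.3436e-05 = 9.02771e-06
Marginal: 0.111345 + 0.00119346 + 9.02771e-06 = 0.112547
Responsibility of Class 1: 0.111345 / 0.112547 ≈ 0.9893

0.9893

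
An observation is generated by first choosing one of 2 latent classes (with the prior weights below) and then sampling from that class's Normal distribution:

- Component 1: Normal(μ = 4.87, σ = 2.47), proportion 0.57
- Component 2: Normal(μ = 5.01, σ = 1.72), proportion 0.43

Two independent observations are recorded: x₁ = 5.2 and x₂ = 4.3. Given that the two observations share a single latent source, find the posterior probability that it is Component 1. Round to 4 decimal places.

0.4046

The responsibility of component k is w_k f_k(x) divided by Σ_j w_j f_j(x).
Since both observations come from the same component, the likelihood for component k is f_k(x₁)·f_k(x₂).
  f_1 = [(1/(2.47·√(2π)))·exp(−(5.2−4.87)²/(2·2.47²)) = 0.161515·exp(-0.00892) = 0.16008] × [0.157271] = 0.025176
  f_2 = [(1/(1.72·√(2π)))·exp(−(5.2−5.01)²/(2·1.72²)) = 0.231943·exp(-0.00610) = 0.230532] × [0.213] = 0.0491035
Unnormalised posteriors:
  w_1·f_1 = 0.57 × 0.025176 = 0.0143503
  w_2·f_2 = 0.43 × 0.0491035 = 0.0211145
Marginal: 0.0143503 + 0.0211145 = 0.0354648
So the posterior for Component 1 is 0.0143503 / 0.0354648 ≈ 0.4046.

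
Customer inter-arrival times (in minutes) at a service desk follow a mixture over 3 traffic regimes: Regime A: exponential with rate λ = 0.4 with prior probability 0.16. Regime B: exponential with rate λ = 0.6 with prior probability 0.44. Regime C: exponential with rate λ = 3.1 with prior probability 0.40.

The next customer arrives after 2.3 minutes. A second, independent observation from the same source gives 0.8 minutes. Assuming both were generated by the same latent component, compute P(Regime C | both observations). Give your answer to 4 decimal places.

By Bayes' theorem, P(k | x) = P(Z=k) f_k(x) / Σ_j P(Z=j) f_j(x).
Since both observations come from the same component, the likelihood for component k is f_k(x₁)·f_k(x₂).
  p_A = [0.4·e^(−0.4·2.3) = 0.4·e^(−0.9200) = 0.159408] × [0.29046] = 0.0463015
  p_B = [0.6·e^(−0.6·2.3) = 0.6·e^(−1.3800) = 0.150947] × [0.37127] = 0.0560421
  p_C = [3.1·e^(−3.1·2.3) = 3.1·e^(−7.1300) = 0.00248223] × [0.259604] = 0.000644397
Weight by the priors:
  P(Z=A)·p_A = 0.16 × 0.0463015 = 0.00740824
  P(Z=B)·p_B = 0.44 × 0.0560421 = 0.0246585
  P(Z=C)·p_C = 0.40 × 0.000644397 = 0.000257759
Denominator: 0.00740824 + 0.0246585 + 0.000257759 = 0.0323245
Responsibility of Regime C: 0.000257759 / 0.0323245 ≈ 0.0080

0.0080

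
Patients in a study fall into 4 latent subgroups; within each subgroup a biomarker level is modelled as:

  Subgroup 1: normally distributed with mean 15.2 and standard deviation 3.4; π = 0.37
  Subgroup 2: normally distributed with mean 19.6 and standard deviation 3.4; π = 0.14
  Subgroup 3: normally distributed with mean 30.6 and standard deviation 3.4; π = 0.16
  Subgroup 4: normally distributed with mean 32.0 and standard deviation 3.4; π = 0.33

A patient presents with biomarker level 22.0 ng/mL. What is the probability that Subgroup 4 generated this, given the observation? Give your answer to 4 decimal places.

0.0257

By Bayes' theorem, P(k | x) = P(Z=k) f_k(x) / Σ_j P(Z=j) f_j(x).
Evaluate each component's likelihood at the observed value:
  L_1 = (1/(3.4·√(2π)))·exp(−(22.0−15.2)²/(2·3.4²)) = 0.117336·exp(-2.00000) = 0.0158797
  L_2 = (1/(3.4·√(2π)))·exp(−(22.0−19.6)²/(2·3.4²)) = 0.117336·exp(-0.24913) = 0.0914604
  L_3 = (1/(3.4·√(2π)))·exp(−(22.0−30.6)²/(2·3.4²)) = 0.117336·exp(-3.19896) = 0.00478784
  L_4 = (1/(3.4·√(2π)))·exp(−(22.0−32.0)²/(2·3.4²)) = 0.117336·exp(-4.32526) = 0.00155237
Multiply by the mixture weights:
  P(Z=1)·L_1 = 0.37 × 0.0158797 = 0.00587549
  P(Z=2)·L_2 = 0.14 × 0.0914604 = 0.0128045
  P(Z=3)·L_3 = 0.16 × 0.00478784 = 0.000766054
  P(Z=4)·L_4 = 0.33 × 0.00155237 = 0.000512282
Marginal: 0.00587549 + 0.0128045 + 0.000766054 + 0.000512282 = 0.0199583
P(Subgroup 4 | x) = 0.000512282 / 0.0199583 ≈ 0.0257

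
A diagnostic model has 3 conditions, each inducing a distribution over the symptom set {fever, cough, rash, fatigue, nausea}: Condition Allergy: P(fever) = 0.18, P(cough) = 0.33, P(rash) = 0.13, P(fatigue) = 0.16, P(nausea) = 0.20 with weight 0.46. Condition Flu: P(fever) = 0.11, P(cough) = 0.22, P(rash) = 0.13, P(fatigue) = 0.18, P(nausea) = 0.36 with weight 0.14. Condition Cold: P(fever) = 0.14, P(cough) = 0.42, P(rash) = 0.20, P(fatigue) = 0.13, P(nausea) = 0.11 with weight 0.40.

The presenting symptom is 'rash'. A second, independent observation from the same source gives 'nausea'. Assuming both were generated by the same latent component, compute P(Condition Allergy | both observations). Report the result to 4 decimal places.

0.4379

By Bayes' theorem, P(k | x) = w_k f_k(x) / Σ_j w_j f_j(x).
Since both observations come from the same component, the likelihood for component k is f_k(x₁)·f_k(x₂).
  f_Allergy = [P(rash | comp) = 0.13] × [0.2] = 0.026
  f_Flu = [P(rash | comp) = 0.13] × [0.36] = 0.0468
  f_Cold = [P(rash | comp) = 0.20] × [0.11] = 0.022
Unnormalised posteriors:
  w_Allergy·f_Allergy = 0.46 × 0.026 = 0.01196
  w_Flu·f_Flu = 0.14 × 0.0468 = 0.006552
  w_Cold·f_Cold = 0.40 × 0.022 = 0.0088
Normaliser: 0.01196 + 0.006552 + 0.0088 = 0.027312
Responsibility of Condition Allergy: 0.01196 / 0.027312 ≈ 0.4379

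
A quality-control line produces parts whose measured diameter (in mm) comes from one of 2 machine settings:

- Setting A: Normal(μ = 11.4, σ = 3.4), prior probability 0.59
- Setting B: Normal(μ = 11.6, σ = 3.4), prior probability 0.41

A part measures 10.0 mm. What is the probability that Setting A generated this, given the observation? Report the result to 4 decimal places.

P(component k | x) = π_k·f_k(x) / marginal(x), where marginal(x) = Σ_j π_j·f_j(x).
Component likelihoods at x = 10.0 mm:
  p_A = 0.107799
  p_B = 0.105037
Unnormalised posteriors:
  π_A·p_A = 0.59 × 0.107799 = 0.0636013
  π_B·p_B = 0.41 × 0.105037 = 0.0430653
Evidence: 0.0636013 + 0.0430653 = 0.106667
Responsibility of Setting A: 0.0636013 / 0.106667 ≈ 0.5963

0.5963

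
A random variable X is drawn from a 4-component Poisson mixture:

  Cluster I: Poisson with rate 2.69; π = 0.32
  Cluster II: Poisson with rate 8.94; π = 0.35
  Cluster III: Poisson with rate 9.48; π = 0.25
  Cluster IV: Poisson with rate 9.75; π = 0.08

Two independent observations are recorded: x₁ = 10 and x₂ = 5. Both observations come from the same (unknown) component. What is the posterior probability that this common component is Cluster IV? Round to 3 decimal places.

0.095

Apply Bayes' rule: the posterior for each component is proportional to its prior times its likelihood at x.
Since both observations come from the same component, the likelihood for component k is f_k(x₁)·f_k(x₂).
  p_I = [e^(−2.69)·2.69^10/10! = 0.000371114] × [0.0796761] = 2.95689e-05
  p_II = [e^(−8.94)·8.94^10/10! = 0.117766] × [0.0623611] = 0.00734401
  p_III = [e^(−9.48)·9.48^10/10! = 0.12337] × [0.0487247] = 0.00601115
  p_IV = [e^(−9.75)·9.75^10/10! = 0.124713] × [0.0428026] = 0.00533805
Prior × likelihood for each component:
  π_I·p_I = 0.32 × 2.95689e-05 = 9.46206e-06
  π_II·p_II = 0.35 × 0.00734401 = 0.0025704
  π_III·p_III = 0.25 × 0.00601115 = 0.00150279
  π_IV·p_IV = 0.08 × 0.00533805 = 0.000427044
Normaliser: 9.46206e-06 + 0.0025704 + 0.00150279 + 0.000427044 = 0.0045097
Responsibility of Cluster IV: 0.000427044 / 0.0045097 ≈ 0.095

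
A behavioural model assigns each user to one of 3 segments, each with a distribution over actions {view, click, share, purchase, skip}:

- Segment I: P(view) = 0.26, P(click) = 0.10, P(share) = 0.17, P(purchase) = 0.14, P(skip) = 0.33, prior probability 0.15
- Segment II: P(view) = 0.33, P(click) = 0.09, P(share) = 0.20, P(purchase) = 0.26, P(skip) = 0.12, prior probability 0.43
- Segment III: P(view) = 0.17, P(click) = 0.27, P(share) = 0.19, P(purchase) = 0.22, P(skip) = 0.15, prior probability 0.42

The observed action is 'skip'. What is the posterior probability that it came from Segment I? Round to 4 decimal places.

Apply Bayes' rule: the posterior for each component is proportional to its prior times its likelihood at x.
Component likelihoods at x = 'skip':
  f_I = 0.33
  f_II = 0.12
  f_III = 0.15
Weight by the priors:
  P(Z=I)·f_I = 0.15 × 0.33 = 0.0495
  P(Z=II)·f_II = 0.43 × 0.12 = 0.0516
  P(Z=III)·f_III = 0.42 × 0.15 = 0.063
Marginal: 0.0495 + 0.0516 + 0.063 = 0.1641
P(Segment I | the observation) ≈ 0.3016

0.3016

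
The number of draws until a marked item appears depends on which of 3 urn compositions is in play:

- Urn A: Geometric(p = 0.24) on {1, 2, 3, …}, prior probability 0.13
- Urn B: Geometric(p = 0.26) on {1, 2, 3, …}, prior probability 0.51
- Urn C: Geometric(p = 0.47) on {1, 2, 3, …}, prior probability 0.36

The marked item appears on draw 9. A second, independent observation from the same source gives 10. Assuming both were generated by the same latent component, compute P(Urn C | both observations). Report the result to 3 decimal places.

Apply Bayes' rule: the posterior for each component is proportional to its prior times its likelihood at x.
Since both observations come from the same component, the likelihood for component k is f_k(x₁)·f_k(x₂).
  p_A = [0.0267128] × [0.0203018] = 0.000542317
  p_B = [0.0233791] × [0.0173005] = 0.00040447
  p_C = [0.00292621] × [0.00155089] = 4.53822e-06
Weight by the priors:
  P(Z=A)·p_A = 0.13 × 0.000542317 = 7.05013e-05
  P(Z=B)·p_B = 0.51 × 0.00040447 = 0.00020628
  P(Z=C)·p_C = 0.36 × 4.53822e-06 = 1.63376e-06
Denominator: 7.05013e-05 + 0.00020628 + 1.63376e-06 = 0.000278415
P(Urn C | x₁,x₂) ≈ 0.006

0.006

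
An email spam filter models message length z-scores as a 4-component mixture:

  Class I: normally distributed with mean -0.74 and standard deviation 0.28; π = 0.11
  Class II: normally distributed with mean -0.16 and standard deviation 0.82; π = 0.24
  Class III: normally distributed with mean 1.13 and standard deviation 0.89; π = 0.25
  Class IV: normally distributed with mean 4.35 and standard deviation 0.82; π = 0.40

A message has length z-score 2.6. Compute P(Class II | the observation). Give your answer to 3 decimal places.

The responsibility of component k is P(Z=k) f_k(x) divided by Σ_j P(Z=j) f_j(x).
Component likelihoods at x = 2.6:
  p_I = (1/(0.28·√(2π)))·exp(−(2.6−-0.74)²/(2·0.28²)) = 1.424794·exp(-71.14541) = 1.80175e-31
  p_II = (1/(0.82·√(2π)))·exp(−(2.6−-0.16)²/(2·0.82²)) = 0.486515·exp(-5.66449) = 0.00168671
  p_III = (1/(0.89·√(2π)))·exp(−(2.6−1.13)²/(2·0.89²)) = 0.448250·exp(-1.36403) = 0.114585
  p_IV = (1/(0.82·√(2π)))·exp(−(2.6−4.35)²/(2·0.82²)) = 0.486515·exp(-2.27729) = 0.0498978
Weight by the priors:
  P(Z=I)·p_I = 0.11 × 1.80175e-31 = 1.98192e-32
  P(Z=II)·p_II = 0.24 × 0.00168671 = 0.000404811
  P(Z=III)·p_III = 0.25 × 0.114585 = 0.0286463
  P(Z=IV)·p_IV = 0.40 × 0.0498978 = 0.0199591
Sum: 1.98192e-32 + 0.000404811 + 0.0286463 + 0.0199591 = 0.0490102
P(Class II | x) = 0.000404811 / 0.0490102 ≈ 0.008

0.008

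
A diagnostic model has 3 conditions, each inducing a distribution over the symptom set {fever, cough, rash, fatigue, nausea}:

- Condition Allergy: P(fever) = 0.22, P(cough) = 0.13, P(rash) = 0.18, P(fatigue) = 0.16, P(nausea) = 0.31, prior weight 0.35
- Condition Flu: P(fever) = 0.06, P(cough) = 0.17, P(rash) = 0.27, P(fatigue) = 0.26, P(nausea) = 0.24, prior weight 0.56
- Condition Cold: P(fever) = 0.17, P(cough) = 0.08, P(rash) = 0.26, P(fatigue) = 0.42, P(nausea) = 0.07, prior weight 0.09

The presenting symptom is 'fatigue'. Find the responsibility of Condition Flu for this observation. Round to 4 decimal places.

0.6082

Apply Bayes' rule: the posterior for each component is proportional to its prior times its likelihood at x.
Evaluate each component's likelihood at the observed value:
  L_Allergy = P(fatigue | comp) = 0.16
  L_Flu = P(fatigue | comp) = 0.26
  L_Cold = P(fatigue | comp) = 0.42
Weight by the priors:
  π_Allergy·L_Allergy = 0.35 × 0.16 = 0.056
  π_Flu·L_Flu = 0.56 × 0.26 = 0.1456
  π_Cold·L_Cold = 0.09 × 0.42 = 0.0378
Marginal: 0.056 + 0.1456 + 0.0378 = 0.2394
P(Condition Flu | the observation) = 0.1456 / 0.2394 ≈ 0.6082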